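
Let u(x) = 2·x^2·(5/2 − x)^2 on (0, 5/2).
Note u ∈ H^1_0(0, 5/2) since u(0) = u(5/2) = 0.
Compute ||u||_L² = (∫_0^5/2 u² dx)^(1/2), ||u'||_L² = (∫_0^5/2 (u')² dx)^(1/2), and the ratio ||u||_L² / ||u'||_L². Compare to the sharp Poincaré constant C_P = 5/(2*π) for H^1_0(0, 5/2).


||u||_L² / ||u'||_L² = 5*sqrt(3)/12 < C_P = 5/(2*π).

u(x) = 2·x^2·(5/2 − x)^2, so u'(x) = x*(2*x - 5)*(4*x - 5).
u(x) = 2·x^2·(5/2 − x)^2 vanishes at x = 0 and x = 5/2, so u ∈ H^1_0(0, 5/2). Differentiate via the product rule and integrate the resulting polynomials term by term.
  ∫_0^5/2 u² dx = ∫_0^5/2 (4*x^8 - 40*x^7 + 150*x^6 - 250*x^5 + 625*x^4/4) dx. Term by term:
    ∫_0^5/2 4*x^8 dx = 1953125/1152;  ∫_0^5/2 -40*x^7 dx = -1953125/256;  ∫_0^5/2 150*x^6 dx = 5859375/448;
    ∫_0^5/2 -250*x^5 dx = -1953125/192;  ∫_0^5/2 625*x^4/4 dx = 390625/128.
  Sum: 1953125/1152 − 1953125/256 + 5859375/448 − 1953125/192 + 390625/128 = 390625/16128.
  ∫_0^5/2 (u')² dx = ∫_0^5/2 (64*x^6 - 480*x^5 + 1300*x^4 - 1500*x^3 + 625*x^2) dx. Term by term:
    ∫_0^5/2 64*x^6 dx = 78125/14;  ∫_0^5/2 -480*x^5 dx = -78125/4;  ∫_0^5/2 1300*x^4 dx = 203125/8;
    ∫_0^5/2 -1500*x^3 dx = -234375/16;  ∫_0^5/2 625*x^2 dx = 78125/24.
  Sum: 78125/14 − 78125/4 + 203125/8 − 234375/16 + 78125/24 = 15625/336.
∫_0^5/2 u² dx = 390625/16128, so ||u||_L² = 625*sqrt(7)/336.
∫_0^5/2 (u')² dx = 15625/336, so ||u'||_L² = 125*sqrt(21)/84.
Ratio ||u||_L² / ||u'||_L² = 5*sqrt(3)/12.
Sharp Poincaré constant on H^1_0(0, 5/2) is C_P = L/π = 5/(2*π), achieved by sin(2*π/5·x).
A polynomial bump cannot attain the sharp Poincaré constant (only the first sine eigenfunction does), so the ratio is strictly less than C_P, consistent with ||u||_L² ≤ C_P ||u'||_L².


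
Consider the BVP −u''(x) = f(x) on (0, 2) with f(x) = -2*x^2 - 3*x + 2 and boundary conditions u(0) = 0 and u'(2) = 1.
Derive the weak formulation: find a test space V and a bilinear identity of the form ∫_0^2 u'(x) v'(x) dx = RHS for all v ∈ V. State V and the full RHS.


V = {v ∈ H^1(0, 2) : v(0) = 0} (test functions vanish at x = 0 where u is specified); weak form: ∫_0^2 u'v' dx = ∫_0^2 (-2*x^2 - 3*x + 2) v dx + v(2) for all v ∈ V.

Multiply both sides by a test function v and integrate from 0 to 2:
  ∫_0^2 −u''(x) v(x) dx = ∫_0^2 f(x) v(x) dx.
Integrate the LHS by parts once:
  ∫_0^2 −u'' v dx = −[u'(x) v(x)]_0^2 + ∫_0^2 u'(x) v'(x) dx.
Thus ∫_0^2 u'(x) v'(x) dx = ∫_0^2 f(x) v(x) dx + [u'(x) v(x)]_0^2.
Choose V so that boundary terms are either known or forced to vanish.
Mixed BC: u(0) = 0 (Dirichlet) and u'(2) = 1 (Neumann). Define V = {v ∈ H^1(0, 2) : v(0) = 0}. Then [u' v]_0^2 = u'(2)·v(2) − u'(0)·0 = v(2).
Weak formulation: find u (satisfying any essential BC) such that ∫_0^2 u'(x) v'(x) dx = ∫_0^2 f v dx + v(2) for all v ∈ V (Dirichlet at 0 absorbed into V; Neumann datum at x = 2 contributes the boundary term).
Substituting f(x) = -2*x^2 - 3*x + 2, the right-hand side is ∫_0^2 (-2*x^2 - 3*x + 2) v dx + v(2).


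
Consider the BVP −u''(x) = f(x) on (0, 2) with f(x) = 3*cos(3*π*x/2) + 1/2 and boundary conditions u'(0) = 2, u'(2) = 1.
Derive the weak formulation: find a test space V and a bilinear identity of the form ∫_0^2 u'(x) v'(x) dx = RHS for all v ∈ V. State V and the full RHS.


V = H^1(0, 2) (v unrestricted at boundary; u is determined up to an additive constant); weak form: ∫_0^2 u'v' dx = ∫_0^2 (3*cos(3*π*x/2) + 1/2) v dx + v(2) − 2·v(0) for all v ∈ V.

Multiply both sides by a test function v and integrate from 0 to 2:
  ∫_0^2 −u''(x) v(x) dx = ∫_0^2 f(x) v(x) dx.
Integrate the LHS by parts once:
  ∫_0^2 −u'' v dx = −[u'(x) v(x)]_0^2 + ∫_0^2 u'(x) v'(x) dx.
Thus ∫_0^2 u'(x) v'(x) dx = ∫_0^2 f(x) v(x) dx + [u'(x) v(x)]_0^2.
Choose V so that boundary terms are either known or forced to vanish.
u has inhomogeneous Neumann u'(0) = 2, u'(2) = 1. [u' v]_0^2 = (1)·v(2) − (2)·v(0) = v(2) − 2·v(0). Take V = H^1(0, 2); boundary term becomes part of RHS.
Weak formulation: find u (satisfying any essential BC) such that ∫_0^2 u'(x) v'(x) dx = ∫_0^2 f v dx + v(2) − 2·v(0) for all v ∈ V (Neumann data are natural BCs: they enter the RHS as boundary terms).
Substituting f(x) = 3*cos(3*π*x/2) + 1/2, the right-hand side is ∫_0^2 (3*cos(3*π*x/2) + 1/2) v dx + v(2) − 2·v(0).
Compatibility check (pure Neumann): taking v ≡ 1 ∈ V gives 0 = ∫_0^2 f dx + (1) − (2), i.e. ∫_0^2 f dx must equal u'(0) − u'(2) = 1. Indeed ∫_0^2 (3*cos(3*π*x/2) + 1/2) dx = 1, so the data are compatible. The solution is then unique only up to an additive constant (fix it e.g. by requiring ∫_0^2 u dx = 0).


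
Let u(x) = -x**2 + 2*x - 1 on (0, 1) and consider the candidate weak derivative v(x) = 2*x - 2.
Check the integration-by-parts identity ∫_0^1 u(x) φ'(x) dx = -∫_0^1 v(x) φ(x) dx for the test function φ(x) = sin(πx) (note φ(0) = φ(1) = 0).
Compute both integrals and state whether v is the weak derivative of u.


LHS = -2/π, RHS = 2/π. No, v is not the weak derivative of u.

u(x) = -x**2 + 2*x - 1, classical derivative u'(x) = 2 - 2*x.
φ(x) = sin(πx), so φ'(x) = π*cos(π*x).
Note φ(0) = φ(1) = 0, so the boundary term u·φ vanishes.
LHS = ∫_0^1 u(x) φ'(x) dx = ∫_0^1 (-π*x^2*cos(π*x) + 2*π*x*cos(π*x) - π*cos(π*x)) dx. Term by term:
  ∫_0^1 -π*cos(π*x) dx = 0;  ∫_0^1 -π*x^2*cos(π*x) dx = 2/π;  ∫_0^1 2*π*x*cos(π*x) dx = -4/π.
Sum: 0 + 2/π − 4/π = -2/π.
So LHS = -2/π.
∫_0^1 v(x) φ(x) dx = ∫_0^1 (2*x*sin(π*x) - 2*sin(π*x)) dx. Term by term:
  ∫_0^1 -2*sin(π*x) dx = -4/π;  ∫_0^1 2*x*sin(π*x) dx = 2/π.
Sum: -4/π + 2/π = -2/π.
So RHS = -∫_0^1 v(x) φ(x) dx = 2/π.
LHS − RHS = -4/π ≠ 0, so the identity fails.
(For a valid weak derivative the identity must hold for EVERY test function, in particular this one. The failure shows v is NOT the weak derivative of u.)
Correct weak derivative would be u'(x) = 2 - 2*x.


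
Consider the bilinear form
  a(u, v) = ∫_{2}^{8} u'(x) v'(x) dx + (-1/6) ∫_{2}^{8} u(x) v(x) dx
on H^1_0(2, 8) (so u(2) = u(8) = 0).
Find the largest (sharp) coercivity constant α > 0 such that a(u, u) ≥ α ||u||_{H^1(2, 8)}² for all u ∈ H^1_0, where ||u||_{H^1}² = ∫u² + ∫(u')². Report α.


α = (-6 + π^2)/(π^2 + 36)

Coercivity of a(·,·) on H^1_0(2, 8) means a(u, u) ≥ α ||u||_{H^1}² for every u ∈ H^1_0.
The interval has length L = 6, and Poincaré/coercivity depend only on L. Here a(u, u) = ∫(u')² + (-1/6)·∫u².
Here c = -1/6 < 0 with |c| < (π/L)² = π^2/36, so coercivity still holds. The condition a(u,u) ≥ α||u||_{H^1}² reads (1−α)∫(u')² ≥ (α−c)∫u². Any admissible α is ≤ 1 (rapidly oscillating u have ∫u²/∫(u')² → 0), and α = 1 would force 0 ≥ (1−c)∫u², impossible since c < 1; so 1−α > 0. By the sharp Poincaré inequality on H^1_0 of an interval of length L, ∫(u')² ≥ (π/L)²∫u² with equality for the first sine mode sin(π(x−x₀)/L) (x₀ the left endpoint), so the inequality holds for all u iff (1−α)(π/L)² ≥ α − c, i.e. α ≤ ((π/L)² + c)/((π/L)² + 1) = (1 + c(L/π)²)/(1 + (L/π)²). (Direct route, valid since c ≤ 0: Poincaré gives c∫u² ≥ c(L/π)²∫(u')², so a(u,u) ≥ (1 + c(L/π)²)∫(u')², while ||u||_{H^1}² ≤ (1 + (L/π)²)∫(u')²; dividing yields the same α.) With (π/L)² = π^2/36 and c = -1/6, the largest admissible constant is α = ((π/L)² + c)/((π/L)² + 1).
Simplifying, α = (-6 + π^2)/(π^2 + 36).


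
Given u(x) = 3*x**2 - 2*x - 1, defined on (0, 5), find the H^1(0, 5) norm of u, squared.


||u||_{H^1}^2 = 14825/3

The H^1 norm (squared) on an interval (0, L) is
  ||u||_{H^1}^2 = ∫_0^L u(x)^2 dx + ∫_0^L u'(x)^2 dx.
Compute u'(x) = 6*x - 2.
Then u(x)^2 = 9*x**4 - 12*x**3 - 2*x**2 + 4*x + 1 and u'(x)^2 = 36*x**2 - 24*x + 4.
Integrate each monomial from 0 to 5 using ∫_0^5 c·x^n dx = c·5^(n+1)/(n+1):
  ∫_0^5 u(x)^2 dx = ∫_0^5 (9*x^4 - 12*x^3 - 2*x^2 + 4*x + 1) dx. Term by term:
    ∫_0^5 9*x^4 dx = 5625;  ∫_0^5 -12*x^3 dx = -1875;  ∫_0^5 -2*x^2 dx = -250/3;
    ∫_0^5 4*x dx = 50;  ∫_0^5 1 dx = 5.
  Sum: 5625 − 1875 − 250/3 + 50 + 5 = 11165/3.
  ∫_0^5 u'(x)^2 dx = ∫_0^5 (36*x^2 - 24*x + 4) dx. Term by term:
    ∫_0^5 36*x^2 dx = 1500;  ∫_0^5 -24*x dx = -300;  ∫_0^5 4 dx = 20.
  Sum: 1500 − 300 + 20 = 1220.
Adding: ||u||_{H^1}^2 = 11165/3 + 1220 = 14825/3.


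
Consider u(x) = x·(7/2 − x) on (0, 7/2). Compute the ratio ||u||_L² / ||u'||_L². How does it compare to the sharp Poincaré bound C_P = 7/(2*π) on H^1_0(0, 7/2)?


||u||_L² / ||u'||_L² = 7*sqrt(10)/20 < C_P = 7/(2*π).

u(x) = x·(7/2 − x), so u'(x) = 7/2 - 2*x.
u(x) = x·(7/2 − x) vanishes at x = 0 and x = 7/2, so u ∈ H^1_0(0, 7/2). Differentiate via the product rule and integrate the resulting polynomials term by term.
  ∫_0^7/2 u² dx = ∫_0^7/2 (x^4 - 7*x^3 + 49*x^2/4) dx. Term by term:
    ∫_0^7/2 x^4 dx = 16807/160;  ∫_0^7/2 -7*x^3 dx = -16807/64;  ∫_0^7/2 49*x^2/4 dx = 16807/96.
  Sum: 16807/160 − 16807/64 + 16807/96 = 16807/960.
  ∫_0^7/2 (u')² dx = ∫_0^7/2 (4*x^2 - 14*x + 49/4) dx. Term by term:
    ∫_0^7/2 4*x^2 dx = 343/6;  ∫_0^7/2 -14*x dx = -343/4;  ∫_0^7/2 49/4 dx = 343/8.
  Sum: 343/6 − 343/4 + 343/8 = 343/24.
∫_0^7/2 u² dx = 16807/960, so ||u||_L² = 49*sqrt(105)/120.
∫_0^7/2 (u')² dx = 343/24, so ||u'||_L² = 7*sqrt(42)/12.
Ratio ||u||_L² / ||u'||_L² = 7*sqrt(10)/20.
Sharp Poincaré constant on H^1_0(0, 7/2) is C_P = L/π = 7/(2*π), achieved by sin(2*π/7·x).
A polynomial bump cannot attain the sharp Poincaré constant (only the first sine eigenfunction does), so the ratio is strictly less than C_P, consistent with ||u||_L² ≤ C_P ||u'||_L².


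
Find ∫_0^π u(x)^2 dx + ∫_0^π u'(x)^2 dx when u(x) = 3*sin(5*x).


||u||_{H^1(0,π)}^2 = 117*π

u'(x) = 15*cos(5*x).
Expand u² and (u')² and integrate term by term on (0, π), using: for integers n ≥ 1, ∫_0^π sin²(nx) dx = ∫_0^π cos²(nx) dx = π/2; for n ≠ n', ∫_0^π sin(nx)sin(n'x) dx = ∫_0^π cos(nx)cos(n'x) dx = 0; and by product-to-sum, ∫_0^π sin(nx)cos(n'x) dx = ½∫_0^π [sin((n+n')x) + sin((n−n')x)] dx, which is 0 when n+n' is even and 2n/(n²−n'²) when n+n' is odd (it need not vanish on (0, π)).
  u² squared terms: (3)²·∫sin(5x)² dx = 9·π/2 = 9*π/2.
  So ∫_0^π u² dx = 9*π/2.
  (u')² squared terms: (15)²·∫cos(5x)² dx = 225·π/2 = 225*π/2.
  So ∫_0^π (u')² dx = 225*π/2.
||u||_{H^1}^2 = (9*π/2) + (225*π/2) = 117*π.


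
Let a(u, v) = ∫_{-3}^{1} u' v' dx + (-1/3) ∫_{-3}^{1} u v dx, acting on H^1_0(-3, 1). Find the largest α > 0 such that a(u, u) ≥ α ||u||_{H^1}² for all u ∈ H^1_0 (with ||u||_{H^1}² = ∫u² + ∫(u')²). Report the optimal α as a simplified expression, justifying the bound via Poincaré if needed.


α = (-16/3 + π^2)/(π^2 + 16)

Coercivity of a(·,·) on H^1_0(-3, 1) means a(u, u) ≥ α ||u||_{H^1}² for every u ∈ H^1_0.
The interval has length L = 4, and Poincaré/coercivity depend only on L. Here a(u, u) = ∫(u')² + (-1/3)·∫u².
Here c = -1/3 < 0 with |c| < (π/L)² = π^2/16, so coercivity still holds. The condition a(u,u) ≥ α||u||_{H^1}² reads (1−α)∫(u')² ≥ (α−c)∫u². Any admissible α is ≤ 1 (rapidly oscillating u have ∫u²/∫(u')² → 0), and α = 1 would force 0 ≥ (1−c)∫u², impossible since c < 1; so 1−α > 0. By the sharp Poincaré inequality on H^1_0 of an interval of length L, ∫(u')² ≥ (π/L)²∫u² with equality for the first sine mode sin(π(x−x₀)/L) (x₀ the left endpoint), so the inequality holds for all u iff (1−α)(π/L)² ≥ α − c, i.e. α ≤ ((π/L)² + c)/((π/L)² + 1) = (1 + c(L/π)²)/(1 + (L/π)²). (Direct route, valid since c ≤ 0: Poincaré gives c∫u² ≥ c(L/π)²∫(u')², so a(u,u) ≥ (1 + c(L/π)²)∫(u')², while ||u||_{H^1}² ≤ (1 + (L/π)²)∫(u')²; dividing yields the same α.) With (π/L)² = π^2/16 and c = -1/3, the largest admissible constant is α = ((π/L)² + c)/((π/L)² + 1).
Simplifying, α = (-16/3 + π^2)/(π^2 + 16).


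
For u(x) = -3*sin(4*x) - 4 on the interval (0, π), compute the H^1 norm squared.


||u||_{H^1(0,π)}^2 = 185*π/2

u'(x) = -12*cos(4*x).
Expand u² and (u')² and integrate term by term on (0, π), using: for integers n ≥ 1, ∫_0^π sin²(nx) dx = ∫_0^π cos²(nx) dx = π/2; for n ≠ n', ∫_0^π sin(nx)sin(n'x) dx = ∫_0^π cos(nx)cos(n'x) dx = 0; and by product-to-sum, ∫_0^π sin(nx)cos(n'x) dx = ½∫_0^π [sin((n+n')x) + sin((n−n')x)] dx, which is 0 when n+n' is even and 2n/(n²−n'²) when n+n' is odd (it need not vanish on (0, π)). For the constant mode: ∫_0^π 1 dx = π, ∫_0^π cos(nx) dx = 0, ∫_0^π sin(nx) dx = (1−(−1)^n)/n.
  u² squared terms: (-4)²·∫1 dx = 16·π = 16*π;  (-3)²·∫sin(4x)² dx = 9·π/2 = 9*π/2.
  u² cross terms: 2·(-4)·(-3)·∫1·sin(4x) dx = 24·(0) = 0.
  So ∫_0^π u² dx = 16*π + 9*π/2 + 0 = 41*π/2.
  (u')² squared terms: (-12)²·∫cos(4x)² dx = 144·π/2 = 72*π.
  So ∫_0^π (u')² dx = 72*π.
||u||_{H^1}^2 = (41*π/2) + (72*π) = 185*π/2.


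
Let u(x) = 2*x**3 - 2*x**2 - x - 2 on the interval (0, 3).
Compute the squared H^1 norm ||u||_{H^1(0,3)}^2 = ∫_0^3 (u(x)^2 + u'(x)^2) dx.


||u||_{H^1}^2 = 40611/35

The H^1 norm (squared) on an interval (0, L) is
  ||u||_{H^1}^2 = ∫_0^L u(x)^2 dx + ∫_0^L u'(x)^2 dx.
Compute u'(x) = 6*x**2 - 4*x - 1.
Then u(x)^2 = 4*x**6 - 8*x**5 - 4*x**3 + 9*x**2 + 4*x + 4 and u'(x)^2 = 36*x**4 - 48*x**3 + 4*x**2 + 8*x + 1.
Integrate each monomial from 0 to 3 using ∫_0^3 c·x^n dx = c·3^(n+1)/(n+1):
  ∫_0^3 u(x)^2 dx = ∫_0^3 (4*x^6 - 8*x^5 - 4*x^3 + 9*x^2 + 4*x + 4) dx. Term by term:
    ∫_0^3 4*x^6 dx = 8748/7;  ∫_0^3 -8*x^5 dx = -972;  ∫_0^3 -4*x^3 dx = -81;
    ∫_0^3 9*x^2 dx = 81;  ∫_0^3 4*x dx = 18;  ∫_0^3 4 dx = 12.
  Sum: 8748/7 − 972 − 81 + 81 + 18 + 12 = 2154/7.
  ∫_0^3 u'(x)^2 dx = ∫_0^3 (36*x^4 - 48*x^3 + 4*x^2 + 8*x + 1) dx. Term by term:
    ∫_0^3 36*x^4 dx = 8748/5;  ∫_0^3 -48*x^3 dx = -972;  ∫_0^3 4*x^2 dx = 36;
    ∫_0^3 8*x dx = 36;  ∫_0^3 1 dx = 3.
  Sum: 8748/5 − 972 + 36 + 36 + 3 = 4263/5.
Adding: ||u||_{H^1}^2 = 2154/7 + 4263/5 = 40611/35.


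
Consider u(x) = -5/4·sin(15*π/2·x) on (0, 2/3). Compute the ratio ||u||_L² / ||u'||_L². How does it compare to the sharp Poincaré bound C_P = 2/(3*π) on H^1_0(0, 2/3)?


||u||_L² / ||u'||_L² = 2/(15*π) < C_P = 2/(3*π).

u(x) = -5/4·sin(15*π/2·x), so u'(x) = -75*π*cos(15*π*x/2)/8.
Writing u(x) = A·sin(kπx/L) with A = -5/4 and k = 5, use ∫_0^L sin²(kπx/L) dx = L/2 and ∫_0^L cos²(kπx/L) dx = L/2.
u² = 25/16·sin²(15*π/2·x) and (u')² = 5625*π^2/64·cos²(15*π/2·x), and each of sin², cos² integrates to L/2 = 1/3 over (0, 2/3).
∫_0^2/3 u² dx = 25/48, so ||u||_L² = 5*sqrt(3)/12.
∫_0^2/3 (u')² dx = 1875*π^2/64, so ||u'||_L² = 25*sqrt(3)*π/8.
Ratio ||u||_L² / ||u'||_L² = 2/(15*π).
Sharp Poincaré constant on H^1_0(0, 2/3) is C_P = L/π = 2/(3*π), achieved by sin(3*π/2·x).
This is the k = 5 harmonic; the ratio L/(kπ) is strictly less than C_P = L/π, consistent with the sharp inequality ||u||_L² ≤ C_P ||u'||_L².


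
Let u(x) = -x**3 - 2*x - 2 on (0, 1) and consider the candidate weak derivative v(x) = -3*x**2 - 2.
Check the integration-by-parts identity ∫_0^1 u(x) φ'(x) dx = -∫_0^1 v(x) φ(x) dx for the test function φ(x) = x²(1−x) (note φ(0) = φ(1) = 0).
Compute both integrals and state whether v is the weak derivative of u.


LHS = 4/15, RHS = 4/15. Yes, v = u' weakly.

u(x) = -x**3 - 2*x - 2, classical derivative u'(x) = -3*x**2 - 2.
φ(x) = x²(1−x), so φ'(x) = x*(2 - 3*x).
Note φ(0) = φ(1) = 0, so the boundary term u·φ vanishes.
LHS = ∫_0^1 u(x) φ'(x) dx = ∫_0^1 (3*x^5 - 2*x^4 + 6*x^3 + 2*x^2 - 4*x) dx. Term by term:
  ∫_0^1 3*x^5 dx = 1/2;  ∫_0^1 -2*x^4 dx = -2/5;  ∫_0^1 6*x^3 dx = 3/2;
  ∫_0^1 2*x^2 dx = 2/3;  ∫_0^1 -4*x dx = -2.
Sum: 1/2 − 2/5 + 3/2 + 2/3 − 2 = 4/15.
So LHS = 4/15.
∫_0^1 v(x) φ(x) dx = ∫_0^1 (3*x^5 - 3*x^4 + 2*x^3 - 2*x^2) dx. Term by term:
  ∫_0^1 3*x^5 dx = 1/2;  ∫_0^1 -3*x^4 dx = -3/5;  ∫_0^1 2*x^3 dx = 1/2;
  ∫_0^1 -2*x^2 dx = -2/3.
Sum: 1/2 − 3/5 + 1/2 − 2/3 = -4/15.
So RHS = -∫_0^1 v(x) φ(x) dx = 4/15.
LHS = RHS, so the identity holds for this test φ.
Moreover u is smooth here and v(x) = u'(x) = -3*x**2 - 2 pointwise, so the identity holds for every test function. Hence v is the weak derivative of u.


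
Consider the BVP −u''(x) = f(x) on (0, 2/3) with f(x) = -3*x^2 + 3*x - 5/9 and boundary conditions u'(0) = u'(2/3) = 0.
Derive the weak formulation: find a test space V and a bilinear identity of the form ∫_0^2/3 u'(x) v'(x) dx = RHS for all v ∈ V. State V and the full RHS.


V = H^1(0, 2/3) (no boundary constraint on v; u is determined up to an additive constant); weak form: ∫_0^2/3 u'v' dx = ∫_0^2/3 (-3*x^2 + 3*x - 5/9) v dx for all v ∈ V.

Multiply both sides by a test function v and integrate from 0 to 2/3:
  ∫_0^2/3 −u''(x) v(x) dx = ∫_0^2/3 f(x) v(x) dx.
Integrate the LHS by parts once:
  ∫_0^2/3 −u'' v dx = −[u'(x) v(x)]_0^2/3 + ∫_0^2/3 u'(x) v'(x) dx.
Thus ∫_0^2/3 u'(x) v'(x) dx = ∫_0^2/3 f(x) v(x) dx + [u'(x) v(x)]_0^2/3.
Choose V so that boundary terms are either known or forced to vanish.
u has homogeneous Neumann: u'(0) = u'(2/3) = 0. So [u' v]_0^2/3 = 0·v(2/3) − 0·v(0) = 0 for any v; take V = H^1(0, 2/3).
Weak formulation: find u (satisfying any essential BC) such that ∫_0^2/3 u'(x) v'(x) dx = ∫_0^2/3 f v dx for all v ∈ V (homogeneous Neumann, so boundary terms vanish).
Substituting f(x) = -3*x^2 + 3*x - 5/9, the right-hand side is ∫_0^2/3 (-3*x^2 + 3*x - 5/9) v dx.
Compatibility check (pure Neumann): taking v ≡ 1 ∈ V gives 0 = ∫_0^2/3 f dx + (0) − (0), i.e. ∫_0^2/3 f dx must equal u'(0) − u'(2/3) = 0. Indeed ∫_0^2/3 (-3*x^2 + 3*x - 5/9) dx = 0, so the data are compatible. The solution is then unique only up to an additive constant (fix it e.g. by requiring ∫_0^2/3 u dx = 0).


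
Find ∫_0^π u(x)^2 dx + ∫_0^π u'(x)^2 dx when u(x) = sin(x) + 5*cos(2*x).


||u||_{H^1(0,π)}^2 = -100/3 + 127*π/2

u'(x) = -10*sin(2*x) + cos(x).
Expand u² and (u')² and integrate term by term on (0, π), using: for integers n ≥ 1, ∫_0^π sin²(nx) dx = ∫_0^π cos²(nx) dx = π/2; for n ≠ n', ∫_0^π sin(nx)sin(n'x) dx = ∫_0^π cos(nx)cos(n'x) dx = 0; and by product-to-sum, ∫_0^π sin(nx)cos(n'x) dx = ½∫_0^π [sin((n+n')x) + sin((n−n')x)] dx, which is 0 when n+n' is even and 2n/(n²−n'²) when n+n' is odd (it need not vanish on (0, π)).
  u² squared terms: (5)²·∫cos(2x)² dx = 25·π/2 = 25*π/2;  (1)²·∫sin(x)² dx = 1·π/2 = π/2.
  u² cross terms: 2·(5)·(1)·∫cos(2x)·sin(x) dx = 10·(-2/3) = -20/3.
  So ∫_0^π u² dx = 25*π/2 + π/2 − 20/3 = -20/3 + 13*π.
  (u')² squared terms: (-10)²·∫sin(2x)² dx = 100·π/2 = 50*π;  (1)²·∫cos(x)² dx = 1·π/2 = π/2.
  (u')² cross terms: 2·(-10)·(1)·∫sin(2x)·cos(x) dx = -20·(4/3) = -80/3.
  So ∫_0^π (u')² dx = 50*π + π/2 − 80/3 = -80/3 + 101*π/2.
||u||_{H^1}^2 = (-20/3 + 13*π) + (-80/3 + 101*π/2) = -100/3 + 127*π/2.


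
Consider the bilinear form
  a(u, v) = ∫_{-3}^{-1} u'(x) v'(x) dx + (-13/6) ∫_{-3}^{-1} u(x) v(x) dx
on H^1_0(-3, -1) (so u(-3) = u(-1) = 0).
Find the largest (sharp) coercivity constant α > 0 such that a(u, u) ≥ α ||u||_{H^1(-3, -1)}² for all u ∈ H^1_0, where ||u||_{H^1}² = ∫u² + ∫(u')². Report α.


α = (-26/3 + π^2)/(4 + π^2)

Coercivity of a(·,·) on H^1_0(-3, -1) means a(u, u) ≥ α ||u||_{H^1}² for every u ∈ H^1_0.
The interval has length L = 2, and Poincaré/coercivity depend only on L. Here a(u, u) = ∫(u')² + (-13/6)·∫u².
Here c = -13/6 < 0 with |c| < (π/L)² = π^2/4, so coercivity still holds. The condition a(u,u) ≥ α||u||_{H^1}² reads (1−α)∫(u')² ≥ (α−c)∫u². Any admissible α is ≤ 1 (rapidly oscillating u have ∫u²/∫(u')² → 0), and α = 1 would force 0 ≥ (1−c)∫u², impossible since c < 1; so 1−α > 0. By the sharp Poincaré inequality on H^1_0 of an interval of length L, ∫(u')² ≥ (π/L)²∫u² with equality for the first sine mode sin(π(x−x₀)/L) (x₀ the left endpoint), so the inequality holds for all u iff (1−α)(π/L)² ≥ α − c, i.e. α ≤ ((π/L)² + c)/((π/L)² + 1) = (1 + c(L/π)²)/(1 + (L/π)²). (Direct route, valid since c ≤ 0: Poincaré gives c∫u² ≥ c(L/π)²∫(u')², so a(u,u) ≥ (1 + c(L/π)²)∫(u')², while ||u||_{H^1}² ≤ (1 + (L/π)²)∫(u')²; dividing yields the same α.) With (π/L)² = π^2/4 and c = -13/6, the largest admissible constant is α = ((π/L)² + c)/((π/L)² + 1).
Simplifying, α = (-26/3 + π^2)/(4 + π^2).


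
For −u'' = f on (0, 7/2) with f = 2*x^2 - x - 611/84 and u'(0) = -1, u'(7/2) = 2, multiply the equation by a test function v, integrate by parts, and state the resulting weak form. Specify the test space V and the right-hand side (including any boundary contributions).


V = H^1(0, 7/2) (v unrestricted at boundary; u is determined up to an additive constant); weak form: ∫_0^7/2 u'v' dx = ∫_0^7/2 (2*x^2 - x - 611/84) v dx + 2·v(7/2) + v(0) for all v ∈ V.

Multiply both sides by a test function v and integrate from 0 to 7/2:
  ∫_0^7/2 −u''(x) v(x) dx = ∫_0^7/2 f(x) v(x) dx.
Integrate the LHS by parts once:
  ∫_0^7/2 −u'' v dx = −[u'(x) v(x)]_0^7/2 + ∫_0^7/2 u'(x) v'(x) dx.
Thus ∫_0^7/2 u'(x) v'(x) dx = ∫_0^7/2 f(x) v(x) dx + [u'(x) v(x)]_0^7/2.
Choose V so that boundary terms are either known or forced to vanish.
u has inhomogeneous Neumann u'(0) = -1, u'(7/2) = 2. [u' v]_0^7/2 = (2)·v(7/2) − (-1)·v(0) = 2·v(7/2) + v(0). Take V = H^1(0, 7/2); boundary term becomes part of RHS.
Weak formulation: find u (satisfying any essential BC) such that ∫_0^7/2 u'(x) v'(x) dx = ∫_0^7/2 f v dx + 2·v(7/2) + v(0) for all v ∈ V (Neumann data are natural BCs: they enter the RHS as boundary terms).
Substituting f(x) = 2*x^2 - x - 611/84, the right-hand side is ∫_0^7/2 (2*x^2 - x - 611/84) v dx + 2·v(7/2) + v(0).
Compatibility check (pure Neumann): taking v ≡ 1 ∈ V gives 0 = ∫_0^7/2 f dx + (2) − (-1), i.e. ∫_0^7/2 f dx must equal u'(0) − u'(7/2) = -3. Indeed ∫_0^7/2 (2*x^2 - x - 611/84) dx = -3, so the data are compatible. The solution is then unique only up to an additive constant (fix it e.g. by requiring ∫_0^7/2 u dx = 0).


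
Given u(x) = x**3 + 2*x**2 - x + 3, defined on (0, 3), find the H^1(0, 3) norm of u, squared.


||u||_{H^1}^2 = 142347/70

The H^1 norm (squared) on an interval (0, L) is
  ||u||_{H^1}^2 = ∫_0^L u(x)^2 dx + ∫_0^L u'(x)^2 dx.
Compute u'(x) = 3*x**2 + 4*x - 1.
Then u(x)^2 = x**6 + 4*x**5 + 2*x**4 + 2*x**3 + 13*x**2 - 6*x + 9 and u'(x)^2 = 9*x**4 + 24*x**3 + 10*x**2 - 8*x + 1.
Integrate each monomial from 0 to 3 using ∫_0^3 c·x^n dx = c·3^(n+1)/(n+1):
  ∫_0^3 u(x)^2 dx = ∫_0^3 (x^6 + 4*x^5 + 2*x^4 + 2*x^3 + 13*x^2 - 6*x + 9) dx. Term by term:
    ∫_0^3 x^6 dx = 2187/7;  ∫_0^3 4*x^5 dx = 486;  ∫_0^3 2*x^4 dx = 486/5;
    ∫_0^3 2*x^3 dx = 81/2;  ∫_0^3 13*x^2 dx = 117;  ∫_0^3 -6*x dx = -27;
    ∫_0^3 9 dx = 27.
  Sum: 2187/7 + 486 + 486/5 + 81/2 + 117 − 27 + 27 = 73719/70.
  ∫_0^3 u'(x)^2 dx = ∫_0^3 (9*x^4 + 24*x^3 + 10*x^2 - 8*x + 1) dx. Term by term:
    ∫_0^3 9*x^4 dx = 2187/5;  ∫_0^3 24*x^3 dx = 486;  ∫_0^3 10*x^2 dx = 90;
    ∫_0^3 -8*x dx = -36;  ∫_0^3 1 dx = 3.
  Sum: 2187/5 + 486 + 90 − 36 + 3 = 4902/5.
Adding: ||u||_{H^1}^2 = 73719/70 + 4902/5 = 142347/70.


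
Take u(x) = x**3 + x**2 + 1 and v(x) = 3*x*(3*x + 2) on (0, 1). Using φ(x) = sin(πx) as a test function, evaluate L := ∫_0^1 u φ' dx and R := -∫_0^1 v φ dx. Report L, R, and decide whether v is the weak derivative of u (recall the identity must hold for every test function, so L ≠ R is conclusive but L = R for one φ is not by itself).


LHS = -5/π + 12/π^3, RHS = -15/π + 36/π^3. No, v is not the weak derivative of u.

u(x) = x**3 + x**2 + 1, classical derivative u'(x) = 3*x**2 + 2*x.
φ(x) = sin(πx), so φ'(x) = π*cos(π*x).
Note φ(0) = φ(1) = 0, so the boundary term u·φ vanishes.
LHS = ∫_0^1 u(x) φ'(x) dx = ∫_0^1 (π*x^3*cos(π*x) + π*x^2*cos(π*x) + π*cos(π*x)) dx. Term by term:
  ∫_0^1 π*cos(π*x) dx = 0;  ∫_0^1 π*x^2*cos(π*x) dx = -2/π;  ∫_0^1 π*x^3*cos(π*x) dx = -3/π + 12/π^3.
Sum: 0 − 2/π + -3/π + 12/π^3 = -5/π + 12/π^3.
So LHS = -5/π + 12/π^3.
∫_0^1 v(x) φ(x) dx = ∫_0^1 (9*x^2*sin(π*x) + 6*x*sin(π*x)) dx. Term by term:
  ∫_0^1 6*x*sin(π*x) dx = 6/π;  ∫_0^1 9*x^2*sin(π*x) dx = -36/π^3 + 9/π.
Sum: 6/π + -36/π^3 + 9/π = -36/π^3 + 15/π.
So RHS = -∫_0^1 v(x) φ(x) dx = -15/π + 36/π^3.
LHS − RHS = -24/π^3 + 10/π ≠ 0, so the identity fails.
(For a valid weak derivative the identity must hold for EVERY test function, in particular this one. The failure shows v is NOT the weak derivative of u.)
Correct weak derivative would be u'(x) = 3*x**2 + 2*x.


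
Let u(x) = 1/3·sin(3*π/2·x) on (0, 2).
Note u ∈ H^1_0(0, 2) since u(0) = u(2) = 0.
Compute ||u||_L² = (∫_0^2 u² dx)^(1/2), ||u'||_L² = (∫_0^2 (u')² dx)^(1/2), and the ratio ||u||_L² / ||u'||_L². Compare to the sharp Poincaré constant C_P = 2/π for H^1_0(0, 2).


||u||_L² / ||u'||_L² = 2/(3*π) < C_P = 2/π.

u(x) = 1/3·sin(3*π/2·x), so u'(x) = π*cos(3*π*x/2)/2.
Writing u(x) = A·sin(kπx/L) with A = 1/3 and k = 3, use ∫_0^L sin²(kπx/L) dx = L/2 and ∫_0^L cos²(kπx/L) dx = L/2.
u² = 1/9·sin²(3*π/2·x) and (u')² = π^2/4·cos²(3*π/2·x), and each of sin², cos² integrates to L/2 = 1 over (0, 2).
∫_0^2 u² dx = 1/9, so ||u||_L² = 1/3.
∫_0^2 (u')² dx = π^2/4, so ||u'||_L² = π/2.
Ratio ||u||_L² / ||u'||_L² = 2/(3*π).
Sharp Poincaré constant on H^1_0(0, 2) is C_P = L/π = 2/π, achieved by sin(π/2·x).
This is the k = 3 harmonic; the ratio L/(kπ) is strictly less than C_P = L/π, consistent with the sharp inequality ||u||_L² ≤ C_P ||u'||_L².


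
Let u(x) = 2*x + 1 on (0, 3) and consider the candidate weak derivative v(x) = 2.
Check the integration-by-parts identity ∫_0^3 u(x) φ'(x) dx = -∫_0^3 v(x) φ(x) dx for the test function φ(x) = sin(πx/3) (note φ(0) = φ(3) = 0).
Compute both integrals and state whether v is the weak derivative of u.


LHS = -12/π, RHS = -12/π. Yes, v = u' weakly.

u(x) = 2*x + 1, classical derivative u'(x) = 2.
φ(x) = sin(πx/3), so φ'(x) = π*cos(π*x/3)/3.
Note φ(0) = φ(3) = 0, so the boundary term u·φ vanishes.
LHS = ∫_0^3 u(x) φ'(x) dx = ∫_0^3 (2*π*x*cos(π*x/3)/3 + π*cos(π*x/3)/3) dx. Term by term:
  ∫_0^3 π*cos(π*x/3)/3 dx = 0;  ∫_0^3 2*π*x*cos(π*x/3)/3 dx = -12/π.
Sum: 0 − 12/π = -12/π.
So LHS = -12/π.
∫_0^3 v(x) φ(x) dx = ∫_0^3 (2*sin(π*x/3)) dx. Term by term:
  ∫_0^3 2*sin(π*x/3) dx = 12/π.
So RHS = -∫_0^3 v(x) φ(x) dx = -12/π.
LHS = RHS, so the identity holds for this test φ.
Moreover u is smooth here and v(x) = u'(x) = 2 pointwise, so the identity holds for every test function. Hence v is the weak derivative of u.


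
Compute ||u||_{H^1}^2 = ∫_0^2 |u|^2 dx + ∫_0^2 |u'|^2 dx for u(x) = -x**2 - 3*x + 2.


||u||_{H^1}^2 = 402/5

The H^1 norm (squared) on an interval (0, L) is
  ||u||_{H^1}^2 = ∫_0^L u(x)^2 dx + ∫_0^L u'(x)^2 dx.
Compute u'(x) = -2*x - 3.
Then u(x)^2 = x**4 + 6*x**3 + 5*x**2 - 12*x + 4 and u'(x)^2 = 4*x**2 + 12*x + 9.
Integrate each monomial from 0 to 2 using ∫_0^2 c·x^n dx = c·2^(n+1)/(n+1):
  ∫_0^2 u(x)^2 dx = ∫_0^2 (x^4 + 6*x^3 + 5*x^2 - 12*x + 4) dx. Term by term:
    ∫_0^2 x^4 dx = 32/5;  ∫_0^2 6*x^3 dx = 24;  ∫_0^2 5*x^2 dx = 40/3;
    ∫_0^2 -12*x dx = -24;  ∫_0^2 4 dx = 8.
  Sum: 32/5 + 24 + 40/3 − 24 + 8 = 416/15.
  ∫_0^2 u'(x)^2 dx = ∫_0^2 (4*x^2 + 12*x + 9) dx. Term by term:
    ∫_0^2 4*x^2 dx = 32/3;  ∫_0^2 12*x dx = 24;  ∫_0^2 9 dx = 18.
  Sum: 32/3 + 24 + 18 = 158/3.
Adding: ||u||_{H^1}^2 = 416/15 + 158/3 = 402/5.


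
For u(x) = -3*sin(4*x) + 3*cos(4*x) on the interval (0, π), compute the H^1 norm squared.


||u||_{H^1(0,π)}^2 = 153*π

u'(x) = -12*sin(4*x) - 12*cos(4*x).
Expand u² and (u')² and integrate term by term on (0, π), using: for integers n ≥ 1, ∫_0^π sin²(nx) dx = ∫_0^π cos²(nx) dx = π/2; for n ≠ n', ∫_0^π sin(nx)sin(n'x) dx = ∫_0^π cos(nx)cos(n'x) dx = 0; and by product-to-sum, ∫_0^π sin(nx)cos(n'x) dx = ½∫_0^π [sin((n+n')x) + sin((n−n')x)] dx, which is 0 when n+n' is even and 2n/(n²−n'²) when n+n' is odd (it need not vanish on (0, π)).
  u² squared terms: (-3)²·∫sin(4x)² dx = 9·π/2 = 9*π/2;  (3)²·∫cos(4x)² dx = 9·π/2 = 9*π/2.
  u² cross terms: 2·(-3)·(3)·∫sin(4x)·cos(4x) dx = -18·(0) = 0.
  So ∫_0^π u² dx = 9*π/2 + 9*π/2 + 0 = 9*π.
  (u')² squared terms: (-12)²·∫cos(4x)² dx = 144·π/2 = 72*π;  (-12)²·∫sin(4x)² dx = 144·π/2 = 72*π.
  (u')² cross terms: 2·(-12)·(-12)·∫cos(4x)·sin(4x) dx = 288·(0) = 0.
  So ∫_0^π (u')² dx = 72*π + 72*π + 0 = 144*π.
||u||_{H^1}^2 = (9*π) + (144*π) = 153*π.


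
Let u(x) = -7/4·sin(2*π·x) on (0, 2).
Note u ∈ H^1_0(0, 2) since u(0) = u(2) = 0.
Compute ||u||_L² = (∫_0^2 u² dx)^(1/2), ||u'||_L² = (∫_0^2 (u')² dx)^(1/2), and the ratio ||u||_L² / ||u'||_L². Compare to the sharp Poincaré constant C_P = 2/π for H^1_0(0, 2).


||u||_L² / ||u'||_L² = 1/(2*π) < C_P = 2/π.

u(x) = -7/4·sin(2*π·x), so u'(x) = -7*π*cos(2*π*x)/2.
Writing u(x) = A·sin(kπx/L) with A = -7/4 and k = 4, use ∫_0^L sin²(kπx/L) dx = L/2 and ∫_0^L cos²(kπx/L) dx = L/2.
u² = 49/16·sin²(2*π·x) and (u')² = 49*π^2/4·cos²(2*π·x), and each of sin², cos² integrates to L/2 = 1 over (0, 2).
∫_0^2 u² dx = 49/16, so ||u||_L² = 7/4.
∫_0^2 (u')² dx = 49*π^2/4, so ||u'||_L² = 7*π/2.
Ratio ||u||_L² / ||u'||_L² = 1/(2*π).
Sharp Poincaré constant on H^1_0(0, 2) is C_P = L/π = 2/π, achieved by sin(π/2·x).
This is the k = 4 harmonic; the ratio L/(kπ) is strictly less than C_P = L/π, consistent with the sharp inequality ||u||_L² ≤ C_P ||u'||_L².


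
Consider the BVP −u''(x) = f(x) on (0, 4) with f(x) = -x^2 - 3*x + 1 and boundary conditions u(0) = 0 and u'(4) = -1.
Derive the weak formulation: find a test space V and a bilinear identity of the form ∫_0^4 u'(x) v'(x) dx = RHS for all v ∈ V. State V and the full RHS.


V = {v ∈ H^1(0, 4) : v(0) = 0} (test functions vanish at x = 0 where u is specified); weak form: ∫_0^4 u'v' dx = ∫_0^4 (-x^2 - 3*x + 1) v dx − v(4) for all v ∈ V.

Multiply both sides by a test function v and integrate from 0 to 4:
  ∫_0^4 −u''(x) v(x) dx = ∫_0^4 f(x) v(x) dx.
Integrate the LHS by parts once:
  ∫_0^4 −u'' v dx = −[u'(x) v(x)]_0^4 + ∫_0^4 u'(x) v'(x) dx.
Thus ∫_0^4 u'(x) v'(x) dx = ∫_0^4 f(x) v(x) dx + [u'(x) v(x)]_0^4.
Choose V so that boundary terms are either known or forced to vanish.
Mixed BC: u(0) = 0 (Dirichlet) and u'(4) = -1 (Neumann). Define V = {v ∈ H^1(0, 4) : v(0) = 0}. Then [u' v]_0^4 = u'(4)·v(4) − u'(0)·0 = − v(4).
Weak formulation: find u (satisfying any essential BC) such that ∫_0^4 u'(x) v'(x) dx = ∫_0^4 f v dx − v(4) for all v ∈ V (Dirichlet at 0 absorbed into V; Neumann datum at x = 4 contributes the boundary term).
Substituting f(x) = -x^2 - 3*x + 1, the right-hand side is ∫_0^4 (-x^2 - 3*x + 1) v dx − v(4).


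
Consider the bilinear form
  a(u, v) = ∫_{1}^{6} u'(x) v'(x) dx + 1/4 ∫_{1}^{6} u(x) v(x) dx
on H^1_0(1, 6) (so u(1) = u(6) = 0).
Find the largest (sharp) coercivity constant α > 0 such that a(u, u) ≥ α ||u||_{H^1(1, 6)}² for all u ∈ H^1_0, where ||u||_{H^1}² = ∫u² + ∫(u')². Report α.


α = (25/4 + π^2)/(π^2 + 25)

Coercivity of a(·,·) on H^1_0(1, 6) means a(u, u) ≥ α ||u||_{H^1}² for every u ∈ H^1_0.
The interval has length L = 5, and Poincaré/coercivity depend only on L. Here a(u, u) = ∫(u')² + (1/4)·∫u².
Here 0 < c = 1/4 < 1. The condition a(u,u) ≥ α||u||_{H^1}² reads (1−α)∫(u')² ≥ (α−c)∫u². Any admissible α is ≤ 1 (rapidly oscillating u have ∫u²/∫(u')² → 0), and α = 1 would force 0 ≥ (1−c)∫u², impossible since c < 1; so 1−α > 0. By the sharp Poincaré inequality on H^1_0 of an interval of length L, ∫(u')² ≥ (π/L)²∫u² with equality for the first sine mode sin(π(x−x₀)/L) (x₀ the left endpoint), so the inequality holds for all u iff (1−α)(π/L)² ≥ α − c, i.e. α ≤ ((π/L)² + c)/((π/L)² + 1) = (1 + c(L/π)²)/(1 + (L/π)²). With (π/L)² = π^2/25 and c = 1/4, the largest admissible constant is α = ((π/L)² + c)/((π/L)² + 1).
Simplifying, α = (25/4 + π^2)/(π^2 + 25).


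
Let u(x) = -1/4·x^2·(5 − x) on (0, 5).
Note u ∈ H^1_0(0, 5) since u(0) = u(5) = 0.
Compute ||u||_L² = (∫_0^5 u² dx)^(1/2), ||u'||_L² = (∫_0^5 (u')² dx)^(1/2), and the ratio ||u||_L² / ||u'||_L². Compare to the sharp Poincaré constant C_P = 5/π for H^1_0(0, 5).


||u||_L² / ||u'||_L² = 5*sqrt(14)/14 < C_P = 5/π.

u(x) = -1/4·x^2·(5 − x), so u'(x) = x*(3*x - 10)/4.
u(x) = -1/4·x^2·(5 − x) vanishes at x = 0 and x = 5, so u ∈ H^1_0(0, 5). Differentiate via the product rule and integrate the resulting polynomials term by term.
  ∫_0^5 u² dx = ∫_0^5 (x^6/16 - 5*x^5/8 + 25*x^4/16) dx. Term by term:
    ∫_0^5 x^6/16 dx = 78125/112;  ∫_0^5 -5*x^5/8 dx = -78125/48;  ∫_0^5 25*x^4/16 dx = 15625/16.
  Sum: 78125/112 − 78125/48 + 15625/16 = 15625/336.
  ∫_0^5 (u')² dx = ∫_0^5 (9*x^4/16 - 15*x^3/4 + 25*x^2/4) dx. Term by term:
    ∫_0^5 9*x^4/16 dx = 5625/16;  ∫_0^5 -15*x^3/4 dx = -9375/16;  ∫_0^5 25*x^2/4 dx = 3125/12.
  Sum: 5625/16 − 9375/16 + 3125/12 = 625/24.
∫_0^5 u² dx = 15625/336, so ||u||_L² = 125*sqrt(21)/84.
∫_0^5 (u')² dx = 625/24, so ||u'||_L² = 25*sqrt(6)/12.
Ratio ||u||_L² / ||u'||_L² = 5*sqrt(14)/14.
Sharp Poincaré constant on H^1_0(0, 5) is C_P = L/π = 5/π, achieved by sin(π/5·x).
A polynomial bump cannot attain the sharp Poincaré constant (only the first sine eigenfunction does), so the ratio is strictly less than C_P, consistent with ||u||_L² ≤ C_P ||u'||_L².


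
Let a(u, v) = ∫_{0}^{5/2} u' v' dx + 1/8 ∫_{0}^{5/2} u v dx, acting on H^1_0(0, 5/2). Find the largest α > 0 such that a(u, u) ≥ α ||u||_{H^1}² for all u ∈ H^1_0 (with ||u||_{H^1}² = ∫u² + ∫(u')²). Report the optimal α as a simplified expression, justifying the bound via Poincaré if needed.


α = (25 + 32*π^2)/(8*(25 + 4*π^2))

Coercivity of a(·,·) on H^1_0(0, 5/2) means a(u, u) ≥ α ||u||_{H^1}² for every u ∈ H^1_0.
The interval has length L = 5/2, and Poincaré/coercivity depend only on L. Here a(u, u) = ∫(u')² + (1/8)·∫u².
Here 0 < c = 1/8 < 1. The condition a(u,u) ≥ α||u||_{H^1}² reads (1−α)∫(u')² ≥ (α−c)∫u². Any admissible α is ≤ 1 (rapidly oscillating u have ∫u²/∫(u')² → 0), and α = 1 would force 0 ≥ (1−c)∫u², impossible since c < 1; so 1−α > 0. By the sharp Poincaré inequality on H^1_0 of an interval of length L, ∫(u')² ≥ (π/L)²∫u² with equality for the first sine mode sin(π(x−x₀)/L) (x₀ the left endpoint), so the inequality holds for all u iff (1−α)(π/L)² ≥ α − c, i.e. α ≤ ((π/L)² + c)/((π/L)² + 1) = (1 + c(L/π)²)/(1 + (L/π)²). With (π/L)² = 4*π^2/25 and c = 1/8, the largest admissible constant is α = ((π/L)² + c)/((π/L)² + 1).
Simplifying, α = (25 + 32*π^2)/(8*(25 + 4*π^2)).


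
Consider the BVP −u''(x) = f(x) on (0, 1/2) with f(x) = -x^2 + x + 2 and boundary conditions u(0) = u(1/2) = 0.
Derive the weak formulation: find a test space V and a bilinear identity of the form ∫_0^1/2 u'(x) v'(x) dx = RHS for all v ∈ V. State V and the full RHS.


V = H^1_0(0, 1/2) (so v(0) = v(1/2) = 0); weak form: ∫_0^1/2 u'v' dx = ∫_0^1/2 (-x^2 + x + 2) v dx for all v ∈ V.

Multiply both sides by a test function v and integrate from 0 to 1/2:
  ∫_0^1/2 −u''(x) v(x) dx = ∫_0^1/2 f(x) v(x) dx.
Integrate the LHS by parts once:
  ∫_0^1/2 −u'' v dx = −[u'(x) v(x)]_0^1/2 + ∫_0^1/2 u'(x) v'(x) dx.
Thus ∫_0^1/2 u'(x) v'(x) dx = ∫_0^1/2 f(x) v(x) dx + [u'(x) v(x)]_0^1/2.
Choose V so that boundary terms are either known or forced to vanish.
u is Dirichlet: u(0) = u(1/2) = 0. Let V = H^1_0(0, 1/2); then v(0) = v(1/2) = 0, and [u' v]_0^1/2 = 0.
Weak formulation: find u (satisfying any essential BC) such that ∫_0^1/2 u'(x) v'(x) dx = ∫_0^1/2 f v dx for all v ∈ V.
Substituting f(x) = -x^2 + x + 2, the right-hand side is ∫_0^1/2 (-x^2 + x + 2) v dx.


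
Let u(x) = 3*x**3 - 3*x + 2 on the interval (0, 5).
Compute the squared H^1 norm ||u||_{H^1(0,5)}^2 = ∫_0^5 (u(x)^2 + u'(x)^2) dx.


||u||_{H^1}^2 = 978155/7

The H^1 norm (squared) on an interval (0, L) is
  ||u||_{H^1}^2 = ∫_0^L u(x)^2 dx + ∫_0^L u'(x)^2 dx.
Compute u'(x) = 9*x**2 - 3.
Then u(x)^2 = 9*x**6 - 18*x**4 + 12*x**3 + 9*x**2 - 12*x + 4 and u'(x)^2 = 81*x**4 - 54*x**2 + 9.
Integrate each monomial from 0 to 5 using ∫_0^5 c·x^n dx = c·5^(n+1)/(n+1):
  ∫_0^5 u(x)^2 dx = ∫_0^5 (9*x^6 - 18*x^4 + 12*x^3 + 9*x^2 - 12*x + 4) dx. Term by term:
    ∫_0^5 9*x^6 dx = 703125/7;  ∫_0^5 -18*x^4 dx = -11250;  ∫_0^5 12*x^3 dx = 1875;
    ∫_0^5 9*x^2 dx = 375;  ∫_0^5 -12*x dx = -150;  ∫_0^5 4 dx = 20.
  Sum: 703125/7 − 11250 + 1875 + 375 − 150 + 20 = 639215/7.
  ∫_0^5 u'(x)^2 dx = ∫_0^5 (81*x^4 - 54*x^2 + 9) dx. Term by term:
    ∫_0^5 81*x^4 dx = 50625;  ∫_0^5 -54*x^2 dx = -2250;  ∫_0^5 9 dx = 45.
  Sum: 50625 − 2250 + 45 = 48420.
Adding: ||u||_{H^1}^2 = 639215/7 + 48420 = 978155/7.


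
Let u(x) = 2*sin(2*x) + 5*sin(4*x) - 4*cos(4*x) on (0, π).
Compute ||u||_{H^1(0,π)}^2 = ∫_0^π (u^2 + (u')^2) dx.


||u||_{H^1(0,π)}^2 = 717*π/2

u'(x) = 16*sin(4*x) + 4*cos(2*x) + 20*cos(4*x).
Expand u² and (u')² and integrate term by term on (0, π), using: for integers n ≥ 1, ∫_0^π sin²(nx) dx = ∫_0^π cos²(nx) dx = π/2; for n ≠ n', ∫_0^π sin(nx)sin(n'x) dx = ∫_0^π cos(nx)cos(n'x) dx = 0; and by product-to-sum, ∫_0^π sin(nx)cos(n'x) dx = ½∫_0^π [sin((n+n')x) + sin((n−n')x)] dx, which is 0 when n+n' is even and 2n/(n²−n'²) when n+n' is odd (it need not vanish on (0, π)).
  u² squared terms: (-4)²·∫cos(4x)² dx = 16·π/2 = 8*π;  (2)²·∫sin(2x)² dx = 4·π/2 = 2*π;  (5)²·∫sin(4x)² dx = 25·π/2 = 25*π/2.
  u² cross terms: 2·(-4)·(2)·∫cos(4x)·sin(2x) dx = -16·(0) = 0;  2·(-4)·(5)·∫cos(4x)·sin(4x) dx = -40·(0) = 0;  2·(2)·(5)·∫sin(2x)·sin(4x) dx = 20·(0) = 0.
  So ∫_0^π u² dx = 8*π + 2*π + 25*π/2 + 0 + 0 + 0 = 45*π/2.
  (u')² squared terms: (4)²·∫cos(2x)² dx = 16·π/2 = 8*π;  (16)²·∫sin(4x)² dx = 256·π/2 = 128*π;  (20)²·∫cos(4x)² dx = 400·π/2 = 200*π.
  (u')² cross terms: 2·(4)·(16)·∫cos(2x)·sin(4x) dx = 128·(0) = 0;  2·(4)·(20)·∫cos(2x)·cos(4x) dx = 160·(0) = 0;  2·(16)·(20)·∫sin(4x)·cos(4x) dx = 640·(0) = 0.
  So ∫_0^π (u')² dx = 8*π + 128*π + 200*π + 0 + 0 + 0 = 336*π.
||u||_{H^1}^2 = (45*π/2) + (336*π) = 717*π/2.


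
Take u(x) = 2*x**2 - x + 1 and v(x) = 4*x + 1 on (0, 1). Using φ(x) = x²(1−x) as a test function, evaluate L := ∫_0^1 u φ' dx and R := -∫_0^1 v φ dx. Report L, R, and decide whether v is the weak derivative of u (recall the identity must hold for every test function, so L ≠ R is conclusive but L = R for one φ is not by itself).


LHS = -7/60, RHS = -17/60. No, v is not the weak derivative of u.

u(x) = 2*x**2 - x + 1, classical derivative u'(x) = 4*x - 1.
φ(x) = x²(1−x), so φ'(x) = x*(2 - 3*x).
Note φ(0) = φ(1) = 0, so the boundary term u·φ vanishes.
LHS = ∫_0^1 u(x) φ'(x) dx = ∫_0^1 (-6*x^4 + 7*x^3 - 5*x^2 + 2*x) dx. Term by term:
  ∫_0^1 -6*x^4 dx = -6/5;  ∫_0^1 7*x^3 dx = 7/4;  ∫_0^1 -5*x^2 dx = -5/3;
  ∫_0^1 2*x dx = 1.
Sum: -6/5 + 7/4 − 5/3 + 1 = -7/60.
So LHS = -7/60.
∫_0^1 v(x) φ(x) dx = ∫_0^1 (-4*x^4 + 3*x^3 + x^2) dx. Term by term:
  ∫_0^1 -4*x^4 dx = -4/5;  ∫_0^1 3*x^3 dx = 3/4;  ∫_0^1 x^2 dx = 1/3.
Sum: -4/5 + 3/4 + 1/3 = 17/60.
So RHS = -∫_0^1 v(x) φ(x) dx = -17/60.
LHS − RHS = 1/6 ≠ 0, so the identity fails.
(For a valid weak derivative the identity must hold for EVERY test function, in particular this one. The failure shows v is NOT the weak derivative of u.)
Correct weak derivative would be u'(x) = 4*x - 1.
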